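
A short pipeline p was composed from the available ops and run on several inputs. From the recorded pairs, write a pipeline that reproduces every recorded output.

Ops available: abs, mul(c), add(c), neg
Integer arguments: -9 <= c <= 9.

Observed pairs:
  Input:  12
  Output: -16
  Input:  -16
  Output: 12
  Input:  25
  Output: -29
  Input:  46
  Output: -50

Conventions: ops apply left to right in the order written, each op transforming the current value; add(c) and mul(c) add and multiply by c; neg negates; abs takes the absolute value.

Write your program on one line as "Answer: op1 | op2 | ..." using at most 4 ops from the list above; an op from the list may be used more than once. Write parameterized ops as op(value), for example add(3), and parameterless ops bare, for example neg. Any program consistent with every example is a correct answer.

add(8) | neg | add(4)

Check, running the answer program on each example:
  12 -> 20 -> -20 -> -16
  -16 -> -8 -> 8 -> 12
  25 -> 33 -> -33 -> -29
  46 -> 54 -> -54 -> -50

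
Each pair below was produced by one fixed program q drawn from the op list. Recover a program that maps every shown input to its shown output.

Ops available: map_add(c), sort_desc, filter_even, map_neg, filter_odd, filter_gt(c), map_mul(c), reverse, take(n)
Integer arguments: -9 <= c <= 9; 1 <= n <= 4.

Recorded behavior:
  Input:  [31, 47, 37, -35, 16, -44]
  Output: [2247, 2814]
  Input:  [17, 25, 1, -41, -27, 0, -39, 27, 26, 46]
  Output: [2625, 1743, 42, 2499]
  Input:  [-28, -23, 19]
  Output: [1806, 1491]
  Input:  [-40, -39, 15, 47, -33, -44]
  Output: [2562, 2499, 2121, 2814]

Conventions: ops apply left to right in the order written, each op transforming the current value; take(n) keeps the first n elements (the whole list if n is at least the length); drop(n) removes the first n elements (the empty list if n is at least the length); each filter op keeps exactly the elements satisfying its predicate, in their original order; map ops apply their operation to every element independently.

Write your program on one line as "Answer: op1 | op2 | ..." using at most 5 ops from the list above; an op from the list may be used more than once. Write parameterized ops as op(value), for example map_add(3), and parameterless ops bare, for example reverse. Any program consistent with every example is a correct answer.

map_mul(9) | map_add(-6) | map_neg | filter_gt(2) | map_mul(7)

Check, running the answer program on each example:
  [31, 47, 37, -35, 16, -44] -> [279, 423, 333, -315, 144, -396] -> [273, 417, 327, -321, 138, -402] -> [-273, -417, -327, 321, -138, 402] -> [321, 402] -> [2247, 2814]
  [17, 25, 1, -41, -27, 0, -39, 27, 26, 46] -> [153, 225, 9, -369, -243, 0, -351, 243, 234, 414] -> [147, 219, 3, -375, -249, -6, -357, 237, 228, 408] -> [-147, -219, -3, 375, 249, 6, 357, -237, -228, -408] -> [375, 249, 6, 357] -> [2625, 1743, 42, 2499]
  [-28, -23, 19] -> [-252, -207, 171] -> [-258, -213, 165] -> [258, 213, -165] -> [258, 213] -> [1806, 1491]
  [-40, -39, 15, 47, -33, -44] -> [-360, -351, 135, 423, -297, -396] -> [-366, -357, 129, 417, -303, -402] -> [366, 357, -129, -417, 303, 402] -> [366, 357, 303, 402] -> [2562, 2499, 2121, 2814]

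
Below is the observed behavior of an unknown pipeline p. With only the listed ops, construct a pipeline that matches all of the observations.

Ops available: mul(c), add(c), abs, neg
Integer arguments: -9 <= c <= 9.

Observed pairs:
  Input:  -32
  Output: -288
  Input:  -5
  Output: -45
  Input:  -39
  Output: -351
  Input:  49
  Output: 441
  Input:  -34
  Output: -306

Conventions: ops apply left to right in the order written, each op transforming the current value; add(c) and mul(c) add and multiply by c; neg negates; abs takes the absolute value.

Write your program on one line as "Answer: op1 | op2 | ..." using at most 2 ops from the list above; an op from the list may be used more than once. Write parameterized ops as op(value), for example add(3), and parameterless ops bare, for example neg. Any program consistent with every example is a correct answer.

neg | mul(-9)

Check, running the answer program on each example:
  -32 -> 32 -> -288
  -5 -> 5 -> -45
  -39 -> 39 -> -351
  49 -> -49 -> 441
  -34 -> 34 -> -306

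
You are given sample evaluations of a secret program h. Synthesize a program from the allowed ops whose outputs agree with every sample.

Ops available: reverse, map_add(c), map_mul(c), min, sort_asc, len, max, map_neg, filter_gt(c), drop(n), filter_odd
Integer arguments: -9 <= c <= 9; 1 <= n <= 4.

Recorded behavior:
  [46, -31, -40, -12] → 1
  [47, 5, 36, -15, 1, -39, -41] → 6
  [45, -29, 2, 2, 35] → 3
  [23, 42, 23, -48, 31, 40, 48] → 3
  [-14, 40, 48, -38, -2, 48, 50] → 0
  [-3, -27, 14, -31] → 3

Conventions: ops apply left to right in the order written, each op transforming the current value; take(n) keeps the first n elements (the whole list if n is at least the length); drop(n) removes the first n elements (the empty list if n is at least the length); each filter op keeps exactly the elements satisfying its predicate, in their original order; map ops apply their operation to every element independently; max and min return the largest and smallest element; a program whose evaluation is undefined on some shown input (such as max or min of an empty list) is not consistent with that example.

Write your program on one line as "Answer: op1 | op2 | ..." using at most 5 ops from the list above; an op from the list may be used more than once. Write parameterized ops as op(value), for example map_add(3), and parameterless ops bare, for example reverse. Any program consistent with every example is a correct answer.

filter_odd | sort_asc | map_mul(-4) | len

Check, running the answer program on each example:
  [46, -31, -40, -12] -> [-31] -> [-31] -> [124] -> 1
  [47, 5, 36, -15, 1, -39, -41] -> [47, 5, -15, 1, -39, -41] -> [-41, -39, -15, 1, 5, 47] -> [164, 156, 60, -4, -20, -188] -> 6
  [45, -29, 2, 2, 35] -> [45, -29, 35] -> [-29, 35, 45] -> [116, -140, -180] -> 3
  [23, 42, 23, -48, 31, 40, 48] -> [23, 23, 31] -> [23, 23, 31] -> [-92, -92, -124] -> 3
  [-14, 40, 48, -38, -2, 48, 50] -> [] -> [] -> [] -> 0
  [-3, -27, 14, -31] -> [-3, -27, -31] -> [-31, -27, -3] -> [124, 108, 12] -> 3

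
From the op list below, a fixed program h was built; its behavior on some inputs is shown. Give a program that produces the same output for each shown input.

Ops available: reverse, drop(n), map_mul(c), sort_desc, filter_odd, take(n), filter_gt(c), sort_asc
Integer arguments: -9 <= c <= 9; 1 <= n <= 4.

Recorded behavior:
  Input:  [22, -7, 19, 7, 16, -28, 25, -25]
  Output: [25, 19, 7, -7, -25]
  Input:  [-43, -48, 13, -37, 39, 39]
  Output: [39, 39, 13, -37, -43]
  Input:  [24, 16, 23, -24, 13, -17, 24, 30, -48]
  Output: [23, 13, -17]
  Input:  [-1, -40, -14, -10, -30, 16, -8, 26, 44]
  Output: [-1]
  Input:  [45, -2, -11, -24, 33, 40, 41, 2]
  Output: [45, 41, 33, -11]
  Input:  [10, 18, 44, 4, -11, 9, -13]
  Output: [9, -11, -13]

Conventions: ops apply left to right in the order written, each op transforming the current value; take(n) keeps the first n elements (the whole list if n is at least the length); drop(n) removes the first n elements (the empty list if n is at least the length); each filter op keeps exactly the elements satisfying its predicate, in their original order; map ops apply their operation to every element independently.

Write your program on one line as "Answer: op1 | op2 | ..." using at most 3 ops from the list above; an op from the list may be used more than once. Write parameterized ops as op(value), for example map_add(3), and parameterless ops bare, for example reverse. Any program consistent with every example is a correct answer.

filter_odd | reverse | sort_desc

Check, running the answer program on each example:
  [22, -7, 19, 7, 16, -28, 25, -25] -> [-7, 19, 7, 25, -25] -> [-25, 25, 7, 19, -7] -> [25, 19, 7, -7, -25]
  [-43, -48, 13, -37, 39, 39] -> [-43, 13, -37, 39, 39] -> [39, 39, -37, 13, -43] -> [39, 39, 13, -37, -43]
  [24, 16, 23, -24, 13, -17, 24, 30, -48] -> [23, 13, -17] -> [-17, 13, 23] -> [23, 13, -17]
  [-1, -40, -14, -10, -30, 16, -8, 26, 44] -> [-1] -> [-1] -> [-1]
  [45, -2, -11, -24, 33, 40, 41, 2] -> [45, -11, 33, 41] -> [41, 33, -11, 45] -> [45, 41, 33, -11]
  [10, 18, 44, 4, -11, 9, -13] -> [-11, 9, -13] -> [-13, 9, -11] -> [9, -11, -13]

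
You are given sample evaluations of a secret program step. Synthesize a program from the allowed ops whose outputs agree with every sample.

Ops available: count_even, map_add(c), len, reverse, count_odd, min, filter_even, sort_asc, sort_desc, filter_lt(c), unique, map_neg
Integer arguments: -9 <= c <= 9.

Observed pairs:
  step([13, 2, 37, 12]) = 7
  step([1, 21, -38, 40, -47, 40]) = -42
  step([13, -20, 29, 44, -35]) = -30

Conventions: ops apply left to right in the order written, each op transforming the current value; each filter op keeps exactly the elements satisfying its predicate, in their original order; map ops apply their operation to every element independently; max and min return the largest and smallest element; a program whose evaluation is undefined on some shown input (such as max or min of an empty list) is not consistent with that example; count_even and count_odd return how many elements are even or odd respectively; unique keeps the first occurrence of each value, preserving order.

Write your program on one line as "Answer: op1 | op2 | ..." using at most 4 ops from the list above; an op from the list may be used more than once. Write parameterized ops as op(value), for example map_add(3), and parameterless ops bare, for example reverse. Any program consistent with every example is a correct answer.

sort_asc | map_add(5) | sort_desc | min

Check, running the answer program on each example:
  [13, 2, 37, 12] -> [2, 12, 13, 37] -> [7, 17, 18, 42] -> [42, 18, 17, 7] -> 7
  [1, 21, -38, 40, -47, 40] -> [-47, -38, 1, 21, 40, 40] -> [-42, -33, 6, 26, 45, 45] -> [45, 45, 26, 6, -33, -42] -> -42
  [13, -20, 29, 44, -35] -> [-35, -20, 13, 29, 44] -> [-30, -15, 18, 34, 49] -> [49, 34, 18, -15, -30] -> -30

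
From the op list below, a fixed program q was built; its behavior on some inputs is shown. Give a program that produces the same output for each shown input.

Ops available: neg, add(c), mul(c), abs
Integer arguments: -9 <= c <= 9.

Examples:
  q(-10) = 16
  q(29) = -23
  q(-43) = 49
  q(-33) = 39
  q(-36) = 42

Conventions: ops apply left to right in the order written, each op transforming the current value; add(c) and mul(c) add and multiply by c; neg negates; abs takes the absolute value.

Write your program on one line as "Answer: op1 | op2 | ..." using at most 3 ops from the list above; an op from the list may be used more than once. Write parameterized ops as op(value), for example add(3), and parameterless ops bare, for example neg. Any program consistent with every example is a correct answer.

add(-6) | neg

Check, running the answer program on each example:
  -10 -> -16 -> 16
  29 -> 23 -> -23
  -43 -> -49 -> 49
  -33 -> -39 -> 39
  -36 -> -42 -> 42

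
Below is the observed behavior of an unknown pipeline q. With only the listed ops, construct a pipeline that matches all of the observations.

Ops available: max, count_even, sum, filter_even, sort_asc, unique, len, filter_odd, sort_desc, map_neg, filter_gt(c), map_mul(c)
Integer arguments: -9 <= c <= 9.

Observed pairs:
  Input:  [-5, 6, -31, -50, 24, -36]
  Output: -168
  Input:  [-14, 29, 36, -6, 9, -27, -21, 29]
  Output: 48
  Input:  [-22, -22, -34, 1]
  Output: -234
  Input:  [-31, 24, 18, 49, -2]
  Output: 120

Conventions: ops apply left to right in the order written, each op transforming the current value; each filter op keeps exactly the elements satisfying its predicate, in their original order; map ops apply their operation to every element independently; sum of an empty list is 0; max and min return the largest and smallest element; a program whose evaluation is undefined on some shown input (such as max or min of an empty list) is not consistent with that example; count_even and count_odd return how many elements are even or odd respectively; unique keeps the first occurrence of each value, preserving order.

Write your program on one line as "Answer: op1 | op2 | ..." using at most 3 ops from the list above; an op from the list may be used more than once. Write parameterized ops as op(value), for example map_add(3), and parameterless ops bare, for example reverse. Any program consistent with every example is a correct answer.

map_mul(3) | filter_even | sum

Check, running the answer program on each example:
  [-5, 6, -31, -50, 24, -36] -> [-15, 18, -93, -150, 72, -108] -> [18, -150, 72, -108] -> -168
  [-14, 29, 36, -6, 9, -27, -21, 29] -> [-42, 87, 108, -18, 27, -81, -63, 87] -> [-42, 108, -18] -> 48
  [-22, -22, -34, 1] -> [-66, -66, -102, 3] -> [-66, -66, -102] -> -234
  [-31, 24, 18, 49, -2] -> [-93, 72, 54, 147, -6] -> [72, 54, -6] -> 120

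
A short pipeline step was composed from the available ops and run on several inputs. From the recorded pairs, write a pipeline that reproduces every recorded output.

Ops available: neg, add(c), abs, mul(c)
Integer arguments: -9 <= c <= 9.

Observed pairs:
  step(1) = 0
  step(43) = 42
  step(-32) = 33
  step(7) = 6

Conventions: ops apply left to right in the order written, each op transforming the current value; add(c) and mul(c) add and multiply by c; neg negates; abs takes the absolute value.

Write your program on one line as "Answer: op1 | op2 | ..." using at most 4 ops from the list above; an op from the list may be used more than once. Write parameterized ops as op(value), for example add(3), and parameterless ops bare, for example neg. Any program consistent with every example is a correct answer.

add(-1) | neg | abs

Check, running the answer program on each example:
  1 -> 0 -> 0 -> 0
  43 -> 42 -> -42 -> 42
  -32 -> -33 -> 33 -> 33
  7 -> 6 -> -6 -> 6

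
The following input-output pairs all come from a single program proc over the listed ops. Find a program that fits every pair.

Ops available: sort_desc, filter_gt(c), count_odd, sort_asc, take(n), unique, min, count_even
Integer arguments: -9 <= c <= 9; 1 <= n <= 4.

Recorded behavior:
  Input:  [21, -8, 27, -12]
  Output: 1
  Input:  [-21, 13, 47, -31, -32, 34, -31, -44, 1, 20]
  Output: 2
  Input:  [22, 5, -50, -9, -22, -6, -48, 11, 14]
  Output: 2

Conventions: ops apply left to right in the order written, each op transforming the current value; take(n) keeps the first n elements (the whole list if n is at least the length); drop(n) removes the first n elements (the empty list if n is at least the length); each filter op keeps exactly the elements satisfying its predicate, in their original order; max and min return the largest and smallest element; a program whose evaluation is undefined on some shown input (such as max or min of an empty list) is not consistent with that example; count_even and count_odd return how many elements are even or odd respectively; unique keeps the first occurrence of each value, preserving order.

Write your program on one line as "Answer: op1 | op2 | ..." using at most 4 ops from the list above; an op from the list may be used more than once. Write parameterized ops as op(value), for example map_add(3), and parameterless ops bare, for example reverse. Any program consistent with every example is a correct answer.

sort_desc | take(3) | count_even

Check, running the answer program on each example:
  [21, -8, 27, -12] -> [27, 21, -8, -12] -> [27, 21, -8] -> 1
  [-21, 13, 47, -31, -32, 34, -31, -44, 1, 20] -> [47, 34, 20, 13, 1, -21, -31, -31, -32, -44] -> [47, 34, 20] -> 2
  [22, 5, -50, -9, -22, -6, -48, 11, 14] -> [22, 14, 11, 5, -6, -9, -22, -48, -50] -> [22, 14, 11] -> 2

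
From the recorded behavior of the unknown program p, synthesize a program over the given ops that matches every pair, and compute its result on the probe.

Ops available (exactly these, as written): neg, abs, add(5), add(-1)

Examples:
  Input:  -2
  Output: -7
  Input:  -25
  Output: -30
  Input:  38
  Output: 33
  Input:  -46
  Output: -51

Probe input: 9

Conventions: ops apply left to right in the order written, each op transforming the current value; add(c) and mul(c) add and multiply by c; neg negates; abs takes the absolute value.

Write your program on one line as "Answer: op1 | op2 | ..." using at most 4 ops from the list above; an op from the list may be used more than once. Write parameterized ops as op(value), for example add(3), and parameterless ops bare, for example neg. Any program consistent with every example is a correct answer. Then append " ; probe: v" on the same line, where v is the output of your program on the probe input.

neg | add(5) | neg ; probe: 4

Check, running the answer program on each example:
  -2 -> 2 -> 7 -> -7
  -25 -> 25 -> 30 -> -30
  38 -> -38 -> -33 -> 33
  -46 -> 46 -> 51 -> -51
  probe: 9 -> -9 -> -4 -> 4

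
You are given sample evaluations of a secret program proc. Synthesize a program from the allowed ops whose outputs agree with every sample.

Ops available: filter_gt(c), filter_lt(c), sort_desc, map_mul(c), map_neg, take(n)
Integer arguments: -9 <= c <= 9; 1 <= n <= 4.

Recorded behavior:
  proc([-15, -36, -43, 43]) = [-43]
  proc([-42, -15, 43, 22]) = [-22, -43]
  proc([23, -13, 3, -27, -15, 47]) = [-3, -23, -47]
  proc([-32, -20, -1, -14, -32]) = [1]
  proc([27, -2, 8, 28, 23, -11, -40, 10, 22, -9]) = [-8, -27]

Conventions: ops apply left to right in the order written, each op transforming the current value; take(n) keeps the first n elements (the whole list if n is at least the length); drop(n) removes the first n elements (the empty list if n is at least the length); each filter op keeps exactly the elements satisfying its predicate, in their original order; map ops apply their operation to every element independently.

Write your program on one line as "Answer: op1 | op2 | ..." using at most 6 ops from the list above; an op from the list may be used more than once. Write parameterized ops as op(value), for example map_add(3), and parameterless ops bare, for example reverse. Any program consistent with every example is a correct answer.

filter_gt(-7) | take(3) | map_mul(-1) | sort_desc | filter_lt(2)

Check, running the answer program on each example:
  [-15, -36, -43, 43] -> [43] -> [43] -> [-43] -> [-43] -> [-43]
  [-42, -15, 43, 22] -> [43, 22] -> [43, 22] -> [-43, -22] -> [-22, -43] -> [-22, -43]
  [23, -13, 3, -27, -15, 47] -> [23, 3, 47] -> [23, 3, 47] -> [-23, -3, -47] -> [-3, -23, -47] -> [-3, -23, -47]
  [-32, -20, -1, -14, -32] -> [-1] -> [-1] -> [1] -> [1] -> [1]
  [27, -2, 8, 28, 23, -11, -40, 10, 22, -9] -> [27, -2, 8, 28, 23, 10, 22] -> [27, -2, 8] -> [-27, 2, -8] -> [2, -8, -27] -> [-8, -27]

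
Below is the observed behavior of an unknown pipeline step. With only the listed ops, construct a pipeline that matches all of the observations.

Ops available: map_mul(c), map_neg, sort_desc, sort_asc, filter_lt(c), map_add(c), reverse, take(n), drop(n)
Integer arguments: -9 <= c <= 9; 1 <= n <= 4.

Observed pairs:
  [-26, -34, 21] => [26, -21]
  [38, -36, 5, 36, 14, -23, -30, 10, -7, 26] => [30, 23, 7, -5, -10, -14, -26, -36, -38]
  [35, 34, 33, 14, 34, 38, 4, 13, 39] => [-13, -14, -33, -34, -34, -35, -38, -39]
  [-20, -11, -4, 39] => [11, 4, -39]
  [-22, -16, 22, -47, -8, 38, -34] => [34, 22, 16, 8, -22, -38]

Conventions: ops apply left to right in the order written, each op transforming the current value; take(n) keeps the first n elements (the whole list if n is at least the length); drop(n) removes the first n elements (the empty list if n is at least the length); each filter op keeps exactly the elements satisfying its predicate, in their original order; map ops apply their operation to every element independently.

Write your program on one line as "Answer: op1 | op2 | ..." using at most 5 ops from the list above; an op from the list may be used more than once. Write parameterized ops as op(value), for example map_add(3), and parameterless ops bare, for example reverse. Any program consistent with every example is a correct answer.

reverse | map_neg | sort_desc | drop(1)

Check, running the answer program on each example:
  [-26, -34, 21] -> [21, -34, -26] -> [-21, 34, 26] -> [34, 26, -21] -> [26, -21]
  [38, -36, 5, 36, 14, -23, -30, 10, -7, 26] -> [26, -7, 10, -30, -23, 14, 36, 5, -36, 38] -> [-26, 7, -10, 30, 23, -14, -36, -5, 36, -38] -> [36, 30, 23, 7, -5, -10, -14, -26, -36, -38] -> [30, 23, 7, -5, -10, -14, -26, -36, -38]
  [35, 34, 33, 14, 34, 38, 4, 13, 39] -> [39, 13, 4, 38, 34, 14, 33, 34, 35] -> [-39, -13, -4, -38, -34, -14, -33, -34, -35] -> [-4, -13, -14, -33, -34, -34, -35, -38, -39] -> [-13, -14, -33, -34, -34, -35, -38, -39]
  [-20, -11, -4, 39] -> [39, -4, -11, -20] -> [-39, 4, 11, 20] -> [20, 11, 4, -39] -> [11, 4, -39]
  [-22, -16, 22, -47, -8, 38, -34] -> [-34, 38, -8, -47, 22, -16, -22] -> [34, -38, 8, 47, -22, 16, 22] -> [47, 34, 22, 16, 8, -22, -38] -> [34, 22, 16, 8, -22, -38]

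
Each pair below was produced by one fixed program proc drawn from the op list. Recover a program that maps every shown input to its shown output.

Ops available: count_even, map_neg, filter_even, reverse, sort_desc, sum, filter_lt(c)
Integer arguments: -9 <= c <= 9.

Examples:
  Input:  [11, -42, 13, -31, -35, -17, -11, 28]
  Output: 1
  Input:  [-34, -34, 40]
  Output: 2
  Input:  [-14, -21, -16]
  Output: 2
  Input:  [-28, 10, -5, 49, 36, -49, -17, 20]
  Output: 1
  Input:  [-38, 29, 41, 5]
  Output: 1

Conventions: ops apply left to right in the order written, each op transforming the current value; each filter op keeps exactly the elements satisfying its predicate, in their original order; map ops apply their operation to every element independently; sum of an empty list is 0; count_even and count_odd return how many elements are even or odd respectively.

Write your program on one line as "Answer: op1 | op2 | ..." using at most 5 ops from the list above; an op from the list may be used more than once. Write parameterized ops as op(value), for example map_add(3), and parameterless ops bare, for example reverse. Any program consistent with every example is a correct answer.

sort_desc | filter_lt(-8) | reverse | count_even

Check, running the answer program on each example:
  [11, -42, 13, -31, -35, -17, -11, 28] -> [28, 13, 11, -11, -17, -31, -35, -42] -> [-11, -17, -31, -35, -42] -> [-42, -35, -31, -17, -11] -> 1
  [-34, -34, 40] -> [40, -34, -34] -> [-34, -34] -> [-34, -34] -> 2
  [-14, -21, -16] -> [-14, -16, -21] -> [-14, -16, -21] -> [-21, -16, -14] -> 2
  [-28, 10, -5, 49, 36, -49, -17, 20] -> [49, 36, 20, 10, -5, -17, -28, -49] -> [-17, -28, -49] -> [-49, -28, -17] -> 1
  [-38, 29, 41, 5] -> [41, 29, 5, -38] -> [-38] -> [-38] -> 1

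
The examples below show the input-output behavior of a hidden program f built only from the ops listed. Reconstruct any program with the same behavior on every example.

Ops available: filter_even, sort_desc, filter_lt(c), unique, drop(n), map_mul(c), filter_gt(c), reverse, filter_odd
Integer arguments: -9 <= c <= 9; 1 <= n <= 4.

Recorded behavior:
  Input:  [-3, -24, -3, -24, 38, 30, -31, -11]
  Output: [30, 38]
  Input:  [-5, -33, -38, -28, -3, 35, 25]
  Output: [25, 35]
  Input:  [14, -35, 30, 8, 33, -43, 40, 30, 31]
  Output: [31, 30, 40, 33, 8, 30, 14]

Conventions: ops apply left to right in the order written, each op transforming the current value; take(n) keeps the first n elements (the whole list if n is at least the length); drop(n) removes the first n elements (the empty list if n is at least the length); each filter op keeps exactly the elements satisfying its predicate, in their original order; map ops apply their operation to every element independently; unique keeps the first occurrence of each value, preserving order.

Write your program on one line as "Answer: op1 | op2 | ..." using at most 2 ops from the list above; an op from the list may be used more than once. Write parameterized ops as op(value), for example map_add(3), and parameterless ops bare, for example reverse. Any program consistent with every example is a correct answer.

reverse | filter_gt(6)

Check, running the answer program on each example:
  [-3, -24, -3, -24, 38, 30, -31, -11] -> [-11, -31, 30, 38, -24, -3, -24, -3] -> [30, 38]
  [-5, -33, -38, -28, -3, 35, 25] -> [25, 35, -3, -28, -38, -33, -5] -> [25, 35]
  [14, -35, 30, 8, 33, -43, 40, 30, 31] -> [31, 30, 40, -43, 33, 8, 30, -35, 14] -> [31, 30, 40, 33, 8, 30, 14]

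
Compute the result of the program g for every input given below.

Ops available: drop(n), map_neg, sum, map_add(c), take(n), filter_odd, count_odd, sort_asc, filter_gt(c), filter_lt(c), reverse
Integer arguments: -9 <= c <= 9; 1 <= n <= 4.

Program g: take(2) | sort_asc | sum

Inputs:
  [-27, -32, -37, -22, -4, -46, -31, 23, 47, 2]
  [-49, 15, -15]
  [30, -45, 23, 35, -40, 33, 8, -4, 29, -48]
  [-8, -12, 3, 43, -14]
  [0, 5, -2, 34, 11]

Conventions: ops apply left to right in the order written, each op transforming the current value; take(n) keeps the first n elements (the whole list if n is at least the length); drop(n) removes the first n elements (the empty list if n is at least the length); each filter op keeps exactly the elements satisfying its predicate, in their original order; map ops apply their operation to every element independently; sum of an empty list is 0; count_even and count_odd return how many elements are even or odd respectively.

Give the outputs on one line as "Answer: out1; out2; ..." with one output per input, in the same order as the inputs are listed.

Execution, op by op:
  [-27, -32, -37, -22, -4, -46, -31, 23, 47, 2] -> [-27, -32] -> [-32, -27] -> -59
  [-49, 15, -15] -> [-49, 15] -> [-49, 15] -> -34
  [30, -45, 23, 35, -40, 33, 8, -4, 29, -48] -> [30, -45] -> [-45, 30] -> -15
  [-8, -12, 3, 43, -14] -> [-8, -12] -> [-12, -8] -> -20
  [0, 5, -2, 34, 11] -> [0, 5] -> [0, 5] -> 5

-59; -34; -15; -20; 5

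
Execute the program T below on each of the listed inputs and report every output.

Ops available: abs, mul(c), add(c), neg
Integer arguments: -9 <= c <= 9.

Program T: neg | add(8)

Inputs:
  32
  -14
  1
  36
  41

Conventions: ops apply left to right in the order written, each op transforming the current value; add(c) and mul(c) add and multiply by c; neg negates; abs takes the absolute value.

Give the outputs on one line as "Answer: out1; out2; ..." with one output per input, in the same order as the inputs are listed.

Execution, op by op:
  32 -> -32 -> -24
  -14 -> 14 -> 22
  1 -> -1 -> 7
  36 -> -36 -> -28
  41 -> -41 -> -33

-24; 22; 7; -28; -33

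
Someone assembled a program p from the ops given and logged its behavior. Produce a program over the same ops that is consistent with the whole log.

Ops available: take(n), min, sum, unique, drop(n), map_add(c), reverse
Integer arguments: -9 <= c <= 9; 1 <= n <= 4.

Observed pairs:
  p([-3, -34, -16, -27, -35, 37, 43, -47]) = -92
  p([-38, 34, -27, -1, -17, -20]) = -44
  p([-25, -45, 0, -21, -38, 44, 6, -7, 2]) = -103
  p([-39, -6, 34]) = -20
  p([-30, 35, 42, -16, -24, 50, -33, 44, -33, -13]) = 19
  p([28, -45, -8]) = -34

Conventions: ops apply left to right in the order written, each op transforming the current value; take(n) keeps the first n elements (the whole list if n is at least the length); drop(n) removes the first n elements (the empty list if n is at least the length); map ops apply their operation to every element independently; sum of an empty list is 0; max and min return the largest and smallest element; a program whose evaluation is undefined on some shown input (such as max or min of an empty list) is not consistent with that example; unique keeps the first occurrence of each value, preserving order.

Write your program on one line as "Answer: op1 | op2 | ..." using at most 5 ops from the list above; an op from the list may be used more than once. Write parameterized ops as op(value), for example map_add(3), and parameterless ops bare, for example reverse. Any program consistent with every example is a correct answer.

map_add(-4) | map_add(1) | take(4) | sum

Check, running the answer program on each example:
  [-3, -34, -16, -27, -35, 37, 43, -47] -> [-7, -38, -20, -31, -39, 33, 39, -51] -> [-6, -37, -19, -30, -38, 34, 40, -50] -> [-6, -37, -19, -30] -> -92
  [-38, 34, -27, -1, -17, -20] -> [-42, 30, -31, -5, -21, -24] -> [-41, 31, -30, -4, -20, -23] -> [-41, 31, -30, -4] -> -44
  [-25, -45, 0, -21, -38, 44, 6, -7, 2] -> [-29, -49, -4, -25, -42, 40, 2, -11, -2] -> [-28, -48, -3, -24, -41, 41, 3, -10, -1] -> [-28, -48, -3, -24] -> -103
  [-39, -6, 34] -> [-43, -10, 30] -> [-42, -9, 31] -> [-42, -9, 31] -> -20
  [-30, 35, 42, -16, -24, 50, -33, 44, -33, -13] -> [-34, 31, 38, -20, -28, 46, -37, 40, -37, -17] -> [-33, 32, 39, -19, -27, 47, -36, 41, -36, -16] -> [-33, 32, 39, -19] -> 19
  [28, -45, -8] -> [24, -49, -12] -> [25, -48, -11] -> [25, -48, -11] -> -34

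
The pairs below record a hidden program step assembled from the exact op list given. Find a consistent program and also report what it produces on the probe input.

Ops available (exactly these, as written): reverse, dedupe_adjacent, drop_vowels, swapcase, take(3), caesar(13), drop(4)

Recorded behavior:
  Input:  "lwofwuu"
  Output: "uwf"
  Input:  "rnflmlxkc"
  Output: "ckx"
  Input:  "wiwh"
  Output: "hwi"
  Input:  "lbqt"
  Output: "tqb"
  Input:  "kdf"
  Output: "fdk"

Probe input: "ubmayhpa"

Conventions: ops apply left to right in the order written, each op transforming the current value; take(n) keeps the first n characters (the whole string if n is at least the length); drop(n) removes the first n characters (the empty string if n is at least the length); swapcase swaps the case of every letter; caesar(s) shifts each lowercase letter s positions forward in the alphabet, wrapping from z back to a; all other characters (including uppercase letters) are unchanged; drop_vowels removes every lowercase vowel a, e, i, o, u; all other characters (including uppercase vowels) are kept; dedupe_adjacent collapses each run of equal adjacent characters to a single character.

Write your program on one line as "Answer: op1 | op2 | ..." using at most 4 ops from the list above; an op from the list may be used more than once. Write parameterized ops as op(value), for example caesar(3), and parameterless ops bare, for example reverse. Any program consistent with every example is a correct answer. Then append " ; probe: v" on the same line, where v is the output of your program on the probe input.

dedupe_adjacent | reverse | take(3) ; probe: "aph"

Check, running the answer program on each example:
  "lwofwuu" -> "lwofwu" -> "uwfowl" -> "uwf"
  "rnflmlxkc" -> "rnflmlxkc" -> "ckxlmlfnr" -> "ckx"
  "wiwh" -> "wiwh" -> "hwiw" -> "hwi"
  "lbqt" -> "lbqt" -> "tqbl" -> "tqb"
  "kdf" -> "kdf" -> "fdk" -> "fdk"
  probe: "ubmayhpa" -> "ubmayhpa" -> "aphyambu" -> "aph"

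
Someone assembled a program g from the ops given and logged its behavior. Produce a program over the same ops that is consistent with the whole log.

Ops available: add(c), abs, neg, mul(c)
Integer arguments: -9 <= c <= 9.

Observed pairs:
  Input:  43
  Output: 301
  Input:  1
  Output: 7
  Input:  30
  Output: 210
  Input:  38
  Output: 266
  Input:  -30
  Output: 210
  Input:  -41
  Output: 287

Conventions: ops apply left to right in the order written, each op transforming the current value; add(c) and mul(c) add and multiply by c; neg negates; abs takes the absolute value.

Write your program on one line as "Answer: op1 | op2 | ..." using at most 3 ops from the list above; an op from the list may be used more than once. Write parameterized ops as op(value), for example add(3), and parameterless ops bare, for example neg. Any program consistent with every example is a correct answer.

abs | mul(-7) | mul(-1)

Check, running the answer program on each example:
  43 -> 43 -> -301 -> 301
  1 -> 1 -> -7 -> 7
  30 -> 30 -> -210 -> 210
  38 -> 38 -> -266 -> 266
  -30 -> 30 -> -210 -> 210
  -41 -> 41 -> -287 -> 287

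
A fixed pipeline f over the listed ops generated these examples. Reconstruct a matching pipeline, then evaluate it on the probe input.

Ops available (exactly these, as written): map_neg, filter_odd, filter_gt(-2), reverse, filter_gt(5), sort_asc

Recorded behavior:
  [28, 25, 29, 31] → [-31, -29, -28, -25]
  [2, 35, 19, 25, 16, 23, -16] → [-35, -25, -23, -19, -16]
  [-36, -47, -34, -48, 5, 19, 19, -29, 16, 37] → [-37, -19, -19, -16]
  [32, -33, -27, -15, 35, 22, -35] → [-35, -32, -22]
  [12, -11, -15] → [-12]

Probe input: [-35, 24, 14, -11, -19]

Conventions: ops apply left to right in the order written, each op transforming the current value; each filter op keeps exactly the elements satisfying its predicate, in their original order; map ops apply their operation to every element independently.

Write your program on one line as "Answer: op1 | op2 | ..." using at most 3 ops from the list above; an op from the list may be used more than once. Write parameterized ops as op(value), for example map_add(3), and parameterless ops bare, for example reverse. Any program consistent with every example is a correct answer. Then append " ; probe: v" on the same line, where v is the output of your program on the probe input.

filter_gt(5) | map_neg | sort_asc ; probe: [-24, -14]

Check, running the answer program on each example:
  [28, 25, 29, 31] -> [28, 25, 29, 31] -> [-28, -25, -29, -31] -> [-31, -29, -28, -25]
  [2, 35, 19, 25, 16, 23, -16] -> [35, 19, 25, 16, 23] -> [-35, -19, -25, -16, -23] -> [-35, -25, -23, -19, -16]
  [-36, -47, -34, -48, 5, 19, 19, -29, 16, 37] -> [19, 19, 16, 37] -> [-19, -19, -16, -37] -> [-37, -19, -19, -16]
  [32, -33, -27, -15, 35, 22, -35] -> [32, 35, 22] -> [-32, -35, -22] -> [-35, -32, -22]
  [12, -11, -15] -> [12] -> [-12] -> [-12]
  probe: [-35, 24, 14, -11, -19] -> [24, 14] -> [-24, -14] -> [-24, -14]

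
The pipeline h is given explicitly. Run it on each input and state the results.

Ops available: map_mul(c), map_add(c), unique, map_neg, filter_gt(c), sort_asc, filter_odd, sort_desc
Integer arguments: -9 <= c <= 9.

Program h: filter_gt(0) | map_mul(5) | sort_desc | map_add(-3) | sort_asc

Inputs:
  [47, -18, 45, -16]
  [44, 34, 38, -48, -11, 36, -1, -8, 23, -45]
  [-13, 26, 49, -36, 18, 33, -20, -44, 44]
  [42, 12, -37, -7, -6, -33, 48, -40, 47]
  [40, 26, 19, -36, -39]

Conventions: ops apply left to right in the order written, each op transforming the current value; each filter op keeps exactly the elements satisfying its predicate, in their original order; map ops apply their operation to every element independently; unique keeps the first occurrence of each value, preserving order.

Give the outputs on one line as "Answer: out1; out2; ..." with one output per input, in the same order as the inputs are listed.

Execution, op by op:
  [47, -18, 45, -16] -> [47, 45] -> [235, 225] -> [235, 225] -> [232, 222] -> [222, 232]
  [44, 34, 38, -48, -11, 36, -1, -8, 23, -45] -> [44, 34, 38, 36, 23] -> [220, 170, 190, 180, 115] -> [220, 190, 180, 170, 115] -> [217, 187, 177, 167, 112] -> [112, 167, 177, 187, 217]
  [-13, 26, 49, -36, 18, 33, -20, -44, 44] -> [26, 49, 18, 33, 44] -> [130, 245, 90, 165, 220] -> [245, 220, 165, 130, 90] -> [242, 217, 162, 127, 87] -> [87, 127, 162, 217, 242]
  [42, 12, -37, -7, -6, -33, 48, -40, 47] -> [42, 12, 48, 47] -> [210, 60, 240, 235] -> [240, 235, 210, 60] -> [237, 232, 207, 57] -> [57, 207, 232, 237]
  [40, 26, 19, -36, -39] -> [40, 26, 19] -> [200, 130, 95] -> [200, 130, 95] -> [197, 127, 92] -> [92, 127, 197]

[222, 232]; [112, 167, 177, 187, 217]; [87, 127, 162, 217, 242]; [57, 207, 232, 237]; [92, 127, 197]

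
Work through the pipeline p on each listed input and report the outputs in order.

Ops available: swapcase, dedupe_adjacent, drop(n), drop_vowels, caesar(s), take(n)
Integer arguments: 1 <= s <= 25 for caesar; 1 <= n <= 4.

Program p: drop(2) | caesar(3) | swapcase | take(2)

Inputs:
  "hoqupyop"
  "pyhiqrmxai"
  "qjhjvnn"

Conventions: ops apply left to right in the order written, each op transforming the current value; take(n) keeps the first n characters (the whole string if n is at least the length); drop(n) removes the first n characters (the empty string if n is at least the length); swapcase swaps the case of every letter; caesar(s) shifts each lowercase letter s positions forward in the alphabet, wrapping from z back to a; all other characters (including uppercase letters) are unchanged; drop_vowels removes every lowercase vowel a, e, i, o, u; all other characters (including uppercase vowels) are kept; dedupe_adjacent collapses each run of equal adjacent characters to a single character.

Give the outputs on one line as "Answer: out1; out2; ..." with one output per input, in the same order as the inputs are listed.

"TX"; "KL"; "KM"

Execution, op by op:
  "hoqupyop" -> "qupyop" -> "txsbrs" -> "TXSBRS" -> "TX"
  "pyhiqrmxai" -> "hiqrmxai" -> "kltupadl" -> "KLTUPADL" -> "KL"
  "qjhjvnn" -> "hjvnn" -> "kmyqq" -> "KMYQQ" -> "KM"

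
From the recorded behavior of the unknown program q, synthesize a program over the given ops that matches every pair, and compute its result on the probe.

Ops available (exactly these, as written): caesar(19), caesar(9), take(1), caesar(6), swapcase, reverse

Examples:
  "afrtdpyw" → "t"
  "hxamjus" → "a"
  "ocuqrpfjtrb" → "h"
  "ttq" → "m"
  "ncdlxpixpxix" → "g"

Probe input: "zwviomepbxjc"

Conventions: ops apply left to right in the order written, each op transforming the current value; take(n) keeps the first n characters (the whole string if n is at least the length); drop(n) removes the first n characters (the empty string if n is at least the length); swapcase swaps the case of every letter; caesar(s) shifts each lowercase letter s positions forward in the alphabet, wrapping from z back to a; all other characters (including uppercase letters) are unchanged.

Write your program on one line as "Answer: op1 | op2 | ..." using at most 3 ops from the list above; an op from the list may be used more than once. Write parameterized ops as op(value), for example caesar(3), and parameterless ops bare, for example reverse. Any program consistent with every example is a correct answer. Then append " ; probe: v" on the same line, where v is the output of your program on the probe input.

caesar(19) | take(1) ; probe: "s"

Check, running the answer program on each example:
  "afrtdpyw" -> "tykmwirp" -> "t"
  "hxamjus" -> "aqtfcnl" -> "a"
  "ocuqrpfjtrb" -> "hvnjkiycmku" -> "h"
  "ttq" -> "mmj" -> "m"
  "ncdlxpixpxix" -> "gvweqibqiqbq" -> "g"
  probe: "zwviomepbxjc" -> "spobhfxiuqcv" -> "s"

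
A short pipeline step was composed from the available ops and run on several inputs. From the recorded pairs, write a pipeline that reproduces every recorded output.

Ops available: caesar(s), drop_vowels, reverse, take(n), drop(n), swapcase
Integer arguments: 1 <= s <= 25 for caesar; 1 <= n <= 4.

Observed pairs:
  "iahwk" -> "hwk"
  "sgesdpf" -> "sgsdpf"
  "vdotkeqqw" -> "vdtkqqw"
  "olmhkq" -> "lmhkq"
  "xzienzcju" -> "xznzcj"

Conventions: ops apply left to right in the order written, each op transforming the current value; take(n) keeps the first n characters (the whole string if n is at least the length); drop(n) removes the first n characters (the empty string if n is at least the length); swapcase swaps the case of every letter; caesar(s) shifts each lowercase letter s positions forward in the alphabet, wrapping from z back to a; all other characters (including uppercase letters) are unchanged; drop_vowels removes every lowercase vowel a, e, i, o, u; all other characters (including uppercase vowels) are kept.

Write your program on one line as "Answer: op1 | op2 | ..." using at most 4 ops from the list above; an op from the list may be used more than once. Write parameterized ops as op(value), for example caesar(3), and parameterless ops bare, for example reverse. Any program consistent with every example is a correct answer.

reverse | drop_vowels | reverse

Check, running the answer program on each example:
  "iahwk" -> "kwhai" -> "kwh" -> "hwk"
  "sgesdpf" -> "fpdsegs" -> "fpdsgs" -> "sgsdpf"
  "vdotkeqqw" -> "wqqektodv" -> "wqqktdv" -> "vdtkqqw"
  "olmhkq" -> "qkhmlo" -> "qkhml" -> "lmhkq"
  "xzienzcju" -> "ujczneizx" -> "jcznzx" -> "xznzcj"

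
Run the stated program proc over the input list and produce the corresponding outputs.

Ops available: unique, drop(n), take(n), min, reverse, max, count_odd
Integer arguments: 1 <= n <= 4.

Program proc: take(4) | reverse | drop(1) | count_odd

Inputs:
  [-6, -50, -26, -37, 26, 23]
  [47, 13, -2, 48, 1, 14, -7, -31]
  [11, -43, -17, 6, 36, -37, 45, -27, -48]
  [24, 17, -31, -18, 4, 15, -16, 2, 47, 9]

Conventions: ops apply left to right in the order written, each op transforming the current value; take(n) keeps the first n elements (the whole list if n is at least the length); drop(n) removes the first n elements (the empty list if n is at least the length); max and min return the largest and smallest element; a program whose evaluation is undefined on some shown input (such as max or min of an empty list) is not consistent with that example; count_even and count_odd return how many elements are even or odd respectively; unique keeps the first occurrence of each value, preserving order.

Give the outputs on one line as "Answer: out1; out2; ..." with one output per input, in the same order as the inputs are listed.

Execution, op by op:
  [-6, -50, -26, -37, 26, 23] -> [-6, -50, -26, -37] -> [-37, -26, -50, -6] -> [-26, -50, -6] -> 0
  [47, 13, -2, 48, 1, 14, -7, -31] -> [47, 13, -2, 48] -> [48, -2, 13, 47] -> [-2, 13, 47] -> 2
  [11, -43, -17, 6, 36, -37, 45, -27, -48] -> [11, -43, -17, 6] -> [6, -17, -43, 11] -> [-17, -43, 11] -> 3
  [24, 17, -31, -18, 4, 15, -16, 2, 47, 9] -> [24, 17, -31, -18] -> [-18, -31, 17, 24] -> [-31, 17, 24] -> 2

0; 2; 3; 2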